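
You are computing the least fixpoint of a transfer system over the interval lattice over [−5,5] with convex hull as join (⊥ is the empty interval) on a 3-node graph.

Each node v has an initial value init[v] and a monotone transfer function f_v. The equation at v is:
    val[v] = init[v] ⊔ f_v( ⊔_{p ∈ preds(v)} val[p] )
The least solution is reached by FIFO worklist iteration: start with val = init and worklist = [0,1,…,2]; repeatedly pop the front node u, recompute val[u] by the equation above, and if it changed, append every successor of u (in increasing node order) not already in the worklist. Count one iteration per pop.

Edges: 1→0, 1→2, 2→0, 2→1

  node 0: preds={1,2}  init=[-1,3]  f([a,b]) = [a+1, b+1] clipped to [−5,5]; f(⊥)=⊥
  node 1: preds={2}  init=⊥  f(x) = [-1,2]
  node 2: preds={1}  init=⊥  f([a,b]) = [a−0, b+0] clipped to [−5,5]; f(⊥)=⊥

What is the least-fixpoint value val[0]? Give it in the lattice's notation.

Worklist (5 pops):
  #1 pop 0: in=⊥ → [-1,3] (no change)
  #2 pop 1: in=⊥ → [-1,2] (was ⊥); enqueue [0]
  #3 pop 2: in=[-1,2] → [-1,2] (was ⊥); enqueue [1]
  #4 pop 0: in=[-1,2] → [-1,3] (no change)
  #5 pop 1: in=[-1,2] → [-1,2] (no change)

Fixpoint:
  val[0] = [-1,3]
  val[1] = [-1,2]
  val[2] = [-1,2]

[-1,3]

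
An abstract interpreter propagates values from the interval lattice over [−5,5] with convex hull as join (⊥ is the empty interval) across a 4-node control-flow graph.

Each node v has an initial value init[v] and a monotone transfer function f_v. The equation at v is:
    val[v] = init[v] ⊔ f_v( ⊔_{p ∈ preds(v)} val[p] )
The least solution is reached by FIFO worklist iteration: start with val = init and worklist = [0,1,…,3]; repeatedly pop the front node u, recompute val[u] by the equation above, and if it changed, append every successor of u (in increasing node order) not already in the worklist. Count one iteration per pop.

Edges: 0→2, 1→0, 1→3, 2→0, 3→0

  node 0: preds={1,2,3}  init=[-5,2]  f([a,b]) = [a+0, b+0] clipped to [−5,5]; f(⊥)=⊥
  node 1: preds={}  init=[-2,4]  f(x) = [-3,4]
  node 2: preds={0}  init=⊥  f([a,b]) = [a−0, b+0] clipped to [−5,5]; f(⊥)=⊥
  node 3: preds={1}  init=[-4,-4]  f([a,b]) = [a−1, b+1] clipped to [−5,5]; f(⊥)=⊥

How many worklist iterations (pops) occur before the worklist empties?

Worklist (7 pops):
  #1 pop 0: in=[-4,4] → [-5,4] (was [-5,2]); enqueue []
  #2 pop 1: in=⊥ → [-3,4] (was [-2,4]); enqueue [0]
  #3 pop 2: in=[-5,4] → [-5,4] (was ⊥); enqueue []
  #4 pop 3: in=[-3,4] → [-4,5] (was [-4,-4]); enqueue []
  #5 pop 0: in=[-5,5] → [-5,5] (was [-5,4]); enqueue [2]
  #6 pop 2: in=[-5,5] → [-5,5] (was [-5,4]); enqueue [0]
  #7 pop 0: in=[-5,5] → [-5,5] (no change)

Fixpoint:
  val[0] = [-5,5]
  val[1] = [-3,4]
  val[2] = [-5,5]
  val[3] = [-4,5]

7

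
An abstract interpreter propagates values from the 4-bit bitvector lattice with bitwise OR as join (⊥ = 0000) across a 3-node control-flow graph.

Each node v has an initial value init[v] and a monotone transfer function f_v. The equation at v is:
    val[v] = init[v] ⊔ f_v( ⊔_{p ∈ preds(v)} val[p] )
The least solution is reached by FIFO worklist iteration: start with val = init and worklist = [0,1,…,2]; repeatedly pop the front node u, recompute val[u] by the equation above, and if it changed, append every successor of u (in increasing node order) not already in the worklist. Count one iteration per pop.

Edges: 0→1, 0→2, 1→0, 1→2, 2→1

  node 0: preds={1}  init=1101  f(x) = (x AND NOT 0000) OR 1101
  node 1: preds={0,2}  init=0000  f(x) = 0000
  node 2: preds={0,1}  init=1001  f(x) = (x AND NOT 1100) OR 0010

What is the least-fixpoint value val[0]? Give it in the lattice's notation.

1101

Trace (4 dequeues):
  [1] u=0 | in 0000 | out 1101 | ==
  [2] u=1 | in 1101 | out 0000 | ==
  [3] u=2 | in 1101 | out 1011 | prev 1001 | push {1}
  [4] u=1 | in 1111 | out 0000 | ==

Converged values:
  [0] 1101
  [1] 0000
  [2] 1011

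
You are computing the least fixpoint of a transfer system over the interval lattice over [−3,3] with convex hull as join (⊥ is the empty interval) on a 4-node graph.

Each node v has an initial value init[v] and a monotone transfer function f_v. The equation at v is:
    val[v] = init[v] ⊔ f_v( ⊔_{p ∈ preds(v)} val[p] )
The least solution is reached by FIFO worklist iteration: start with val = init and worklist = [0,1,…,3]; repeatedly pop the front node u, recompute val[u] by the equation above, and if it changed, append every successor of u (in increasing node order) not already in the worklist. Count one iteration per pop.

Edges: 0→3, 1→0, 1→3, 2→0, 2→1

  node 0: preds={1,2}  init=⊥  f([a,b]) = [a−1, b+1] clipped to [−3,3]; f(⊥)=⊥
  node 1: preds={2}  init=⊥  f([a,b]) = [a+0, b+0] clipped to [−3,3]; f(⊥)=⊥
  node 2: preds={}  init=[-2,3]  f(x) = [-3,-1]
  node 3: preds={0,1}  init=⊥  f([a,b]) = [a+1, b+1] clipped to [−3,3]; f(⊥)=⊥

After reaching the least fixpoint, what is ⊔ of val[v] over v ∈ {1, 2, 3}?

Trace (8 dequeues):
  [1] u=0 | in [-2,3] | out [-3,3] | prev ⊥ | push {}
  [2] u=1 | in [-2,3] | out [-2,3] | prev ⊥ | push {0}
  [3] u=2 | in ⊥ | out [-3,3] | prev [-2,3] | push {1}
  [4] u=3 | in [-3,3] | out [-2,3] | prev ⊥ | push {}
  [5] u=0 | in [-3,3] | out [-3,3] | ==
  [6] u=1 | in [-3,3] | out [-3,3] | prev [-2,3] | push {0,3}
  [7] u=0 | in [-3,3] | out [-3,3] | ==
  [8] u=3 | in [-3,3] | out [-2,3] | ==

Converged values:
  [0] [-3,3]
  [1] [-3,3]
  [2] [-3,3]
  [3] [-2,3]

[-3,3]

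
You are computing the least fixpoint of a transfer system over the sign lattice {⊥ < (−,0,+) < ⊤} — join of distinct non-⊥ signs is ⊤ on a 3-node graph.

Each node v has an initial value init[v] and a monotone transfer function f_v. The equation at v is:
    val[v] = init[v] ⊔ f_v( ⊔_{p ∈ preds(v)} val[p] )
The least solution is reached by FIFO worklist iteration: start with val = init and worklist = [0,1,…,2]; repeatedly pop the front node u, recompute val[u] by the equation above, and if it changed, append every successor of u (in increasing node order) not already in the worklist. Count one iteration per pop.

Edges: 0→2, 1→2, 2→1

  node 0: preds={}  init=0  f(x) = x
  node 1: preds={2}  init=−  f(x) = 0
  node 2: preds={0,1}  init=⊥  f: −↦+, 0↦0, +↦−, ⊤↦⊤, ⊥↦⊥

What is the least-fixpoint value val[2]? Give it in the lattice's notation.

Iteration log — 4 steps:
  step 1. node 0  ⊔preds=⊥  new=0  stable
  step 2. node 1  ⊔preds=⊥  new=⊤  old=−  +wl: 
  step 3. node 2  ⊔preds=⊤  new=⊤  old=⊥  +wl: 1
  step 4. node 1  ⊔preds=⊤  new=⊤  stable

Least fixpoint reached:
  node 0: 0
  node 1: ⊤
  node 2: ⊤

⊤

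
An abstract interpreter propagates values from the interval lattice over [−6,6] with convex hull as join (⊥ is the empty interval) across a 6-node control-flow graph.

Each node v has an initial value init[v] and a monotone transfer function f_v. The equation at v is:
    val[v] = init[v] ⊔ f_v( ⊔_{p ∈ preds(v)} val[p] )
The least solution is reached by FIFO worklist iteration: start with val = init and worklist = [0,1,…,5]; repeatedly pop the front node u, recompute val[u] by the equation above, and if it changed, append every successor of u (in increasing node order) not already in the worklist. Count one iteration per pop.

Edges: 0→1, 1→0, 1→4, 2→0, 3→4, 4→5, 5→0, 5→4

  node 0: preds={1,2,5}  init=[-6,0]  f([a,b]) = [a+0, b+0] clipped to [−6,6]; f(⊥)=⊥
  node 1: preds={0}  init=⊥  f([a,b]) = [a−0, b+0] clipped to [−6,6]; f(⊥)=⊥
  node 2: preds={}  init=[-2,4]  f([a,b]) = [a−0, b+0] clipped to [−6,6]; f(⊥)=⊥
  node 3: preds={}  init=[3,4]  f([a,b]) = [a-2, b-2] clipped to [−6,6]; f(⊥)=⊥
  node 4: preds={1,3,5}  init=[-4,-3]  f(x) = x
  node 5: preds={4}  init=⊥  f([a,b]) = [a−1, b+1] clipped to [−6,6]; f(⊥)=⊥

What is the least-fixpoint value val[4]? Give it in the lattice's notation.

[-6,6]

Worklist (16 pops):
  #1 pop 0: in=[-2,4] → [-6,4] (was [-6,0]); enqueue []
  #2 pop 1: in=[-6,4] → [-6,4] (was ⊥); enqueue [0]
  #3 pop 2: in=⊥ → [-2,4] (no change)
  #4 pop 3: in=⊥ → [3,4] (no change)
  #5 pop 4: in=[-6,4] → [-6,4] (was [-4,-3]); enqueue []
  #6 pop 5: in=[-6,4] → [-6,5] (was ⊥); enqueue [4]
  #7 pop 0: in=[-6,5] → [-6,5] (was [-6,4]); enqueue [1]
  #8 pop 4: in=[-6,5] → [-6,5] (was [-6,4]); enqueue [5]
  #9 pop 1: in=[-6,5] → [-6,5] (was [-6,4]); enqueue [0,4]
  #10 pop 5: in=[-6,5] → [-6,6] (was [-6,5]); enqueue []
  #11 pop 0: in=[-6,6] → [-6,6] (was [-6,5]); enqueue [1]
  #12 pop 4: in=[-6,6] → [-6,6] (was [-6,5]); enqueue [5]
  #13 pop 1: in=[-6,6] → [-6,6] (was [-6,5]); enqueue [0,4]
  #14 pop 5: in=[-6,6] → [-6,6] (no change)
  #15 pop 0: in=[-6,6] → [-6,6] (no change)
  #16 pop 4: in=[-6,6] → [-6,6] (no change)

Fixpoint:
  val[0] = [-6,6]
  val[1] = [-6,6]
  val[2] = [-2,4]
  val[3] = [3,4]
  val[4] = [-6,6]
  val[5] = [-6,6]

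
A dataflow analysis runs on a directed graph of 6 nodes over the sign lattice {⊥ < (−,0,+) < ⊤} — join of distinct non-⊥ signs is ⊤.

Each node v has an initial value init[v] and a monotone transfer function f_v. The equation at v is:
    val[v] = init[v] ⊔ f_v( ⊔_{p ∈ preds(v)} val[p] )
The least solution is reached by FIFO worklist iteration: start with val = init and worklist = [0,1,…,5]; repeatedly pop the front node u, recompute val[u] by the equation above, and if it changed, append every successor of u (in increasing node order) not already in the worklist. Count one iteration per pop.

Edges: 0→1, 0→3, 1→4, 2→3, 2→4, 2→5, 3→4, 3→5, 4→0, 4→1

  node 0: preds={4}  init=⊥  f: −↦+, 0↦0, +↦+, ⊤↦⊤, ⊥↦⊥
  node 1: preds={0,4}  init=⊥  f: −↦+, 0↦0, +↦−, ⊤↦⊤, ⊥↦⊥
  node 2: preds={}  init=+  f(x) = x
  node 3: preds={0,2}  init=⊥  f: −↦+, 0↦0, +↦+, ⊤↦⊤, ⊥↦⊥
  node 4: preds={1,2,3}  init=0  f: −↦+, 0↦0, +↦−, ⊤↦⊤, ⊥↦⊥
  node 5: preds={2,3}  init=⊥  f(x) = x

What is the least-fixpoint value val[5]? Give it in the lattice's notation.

Trace (10 dequeues):
  [1] u=0 | in 0 | out 0 | prev ⊥ | push {}
  [2] u=1 | in 0 | out 0 | prev ⊥ | push {}
  [3] u=2 | in ⊥ | out + | ==
  [4] u=3 | in ⊤ | out ⊤ | prev ⊥ | push {}
  [5] u=4 | in ⊤ | out ⊤ | prev 0 | push {0,1}
  [6] u=5 | in ⊤ | out ⊤ | prev ⊥ | push {}
  [7] u=0 | in ⊤ | out ⊤ | prev 0 | push {3}
  [8] u=1 | in ⊤ | out ⊤ | prev 0 | push {4}
  [9] u=3 | in ⊤ | out ⊤ | ==
  [10] u=4 | in ⊤ | out ⊤ | ==

Converged values:
  [0] ⊤
  [1] ⊤
  [2] +
  [3] ⊤
  [4] ⊤
  [5] ⊤

⊤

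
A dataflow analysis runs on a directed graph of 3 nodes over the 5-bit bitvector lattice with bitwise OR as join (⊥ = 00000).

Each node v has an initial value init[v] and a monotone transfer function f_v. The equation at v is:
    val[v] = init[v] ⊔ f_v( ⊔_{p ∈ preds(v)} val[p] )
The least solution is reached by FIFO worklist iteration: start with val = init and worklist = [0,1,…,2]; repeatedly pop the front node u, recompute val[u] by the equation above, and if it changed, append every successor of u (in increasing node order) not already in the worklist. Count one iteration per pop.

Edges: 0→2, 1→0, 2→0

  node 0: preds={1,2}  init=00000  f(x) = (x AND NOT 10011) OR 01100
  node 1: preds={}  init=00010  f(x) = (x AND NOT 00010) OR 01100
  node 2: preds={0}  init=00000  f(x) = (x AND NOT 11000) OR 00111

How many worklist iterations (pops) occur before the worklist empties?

4

Iteration log — 4 steps:
  step 1. node 0  ⊔preds=00010  new=01100  old=00000  +wl: 
  step 2. node 1  ⊔preds=00000  new=01110  old=00010  +wl: 0
  step 3. node 2  ⊔preds=01100  new=00111  old=00000  +wl: 
  step 4. node 0  ⊔preds=01111  new=01100  stable

Least fixpoint reached:
  node 0: 01100
  node 1: 01110
  node 2: 00111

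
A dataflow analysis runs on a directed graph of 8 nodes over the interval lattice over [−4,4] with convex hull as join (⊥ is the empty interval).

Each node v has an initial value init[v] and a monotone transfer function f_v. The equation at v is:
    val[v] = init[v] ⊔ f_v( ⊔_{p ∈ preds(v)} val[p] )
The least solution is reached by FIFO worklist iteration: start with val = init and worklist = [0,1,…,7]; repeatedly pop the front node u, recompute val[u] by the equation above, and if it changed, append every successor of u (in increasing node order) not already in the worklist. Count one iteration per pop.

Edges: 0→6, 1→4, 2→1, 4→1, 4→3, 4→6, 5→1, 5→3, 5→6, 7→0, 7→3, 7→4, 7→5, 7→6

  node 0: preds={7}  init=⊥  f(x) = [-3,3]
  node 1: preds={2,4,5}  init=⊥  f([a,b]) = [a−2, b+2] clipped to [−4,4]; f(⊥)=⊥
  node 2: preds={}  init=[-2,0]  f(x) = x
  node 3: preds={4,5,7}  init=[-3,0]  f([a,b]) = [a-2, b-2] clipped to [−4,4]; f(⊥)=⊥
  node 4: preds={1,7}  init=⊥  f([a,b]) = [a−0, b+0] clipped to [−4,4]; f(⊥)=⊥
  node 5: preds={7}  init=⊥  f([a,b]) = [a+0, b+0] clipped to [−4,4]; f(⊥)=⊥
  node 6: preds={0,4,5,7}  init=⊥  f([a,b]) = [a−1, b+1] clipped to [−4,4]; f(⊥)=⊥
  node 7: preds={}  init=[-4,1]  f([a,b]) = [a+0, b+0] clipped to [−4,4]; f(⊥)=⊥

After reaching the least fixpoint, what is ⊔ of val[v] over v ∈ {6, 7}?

Iteration log — 14 steps:
  step 1. node 0  ⊔preds=[-4,1]  new=[-3,3]  old=⊥  +wl: 
  step 2. node 1  ⊔preds=[-2,0]  new=[-4,2]  old=⊥  +wl: 
  step 3. node 2  ⊔preds=⊥  new=[-2,0]  stable
  step 4. node 3  ⊔preds=[-4,1]  new=[-4,0]  old=[-3,0]  +wl: 
  step 5. node 4  ⊔preds=[-4,2]  new=[-4,2]  old=⊥  +wl: 1,3
  step 6. node 5  ⊔preds=[-4,1]  new=[-4,1]  old=⊥  +wl: 
  step 7. node 6  ⊔preds=[-4,3]  new=[-4,4]  old=⊥  +wl: 
  step 8. node 7  ⊔preds=⊥  new=[-4,1]  stable
  step 9. node 1  ⊔preds=[-4,2]  new=[-4,4]  old=[-4,2]  +wl: 4
  step 10. node 3  ⊔preds=[-4,2]  new=[-4,0]  stable
  step 11. node 4  ⊔preds=[-4,4]  new=[-4,4]  old=[-4,2]  +wl: 1,3,6
  step 12. node 1  ⊔preds=[-4,4]  new=[-4,4]  stable
  step 13. node 3  ⊔preds=[-4,4]  new=[-4,2]  old=[-4,0]  +wl: 
  step 14. node 6  ⊔preds=[-4,4]  new=[-4,4]  stable

Least fixpoint reached:
  node 0: [-3,3]
  node 1: [-4,4]
  node 2: [-2,0]
  node 3: [-4,2]
  node 4: [-4,4]
  node 5: [-4,1]
  node 6: [-4,4]
  node 7: [-4,1]

[-4,4]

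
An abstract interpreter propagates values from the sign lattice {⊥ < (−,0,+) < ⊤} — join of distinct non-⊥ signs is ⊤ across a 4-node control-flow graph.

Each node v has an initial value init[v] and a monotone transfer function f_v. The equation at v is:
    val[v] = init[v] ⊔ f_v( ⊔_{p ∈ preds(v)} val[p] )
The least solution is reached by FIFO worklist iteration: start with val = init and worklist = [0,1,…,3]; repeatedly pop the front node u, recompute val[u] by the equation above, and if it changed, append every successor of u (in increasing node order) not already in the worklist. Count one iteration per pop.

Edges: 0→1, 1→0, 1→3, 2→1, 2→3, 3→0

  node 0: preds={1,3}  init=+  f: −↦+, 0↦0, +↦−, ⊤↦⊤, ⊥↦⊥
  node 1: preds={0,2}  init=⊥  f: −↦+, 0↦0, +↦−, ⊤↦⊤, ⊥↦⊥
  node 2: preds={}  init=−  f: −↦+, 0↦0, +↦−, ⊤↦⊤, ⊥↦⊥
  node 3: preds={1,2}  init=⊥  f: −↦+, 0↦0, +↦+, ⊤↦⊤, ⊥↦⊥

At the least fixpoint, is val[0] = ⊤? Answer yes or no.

Iteration log — 6 steps:
  step 1. node 0  ⊔preds=⊥  new=+  stable
  step 2. node 1  ⊔preds=⊤  new=⊤  old=⊥  +wl: 0
  step 3. node 2  ⊔preds=⊥  new=−  stable
  step 4. node 3  ⊔preds=⊤  new=⊤  old=⊥  +wl: 
  step 5. node 0  ⊔preds=⊤  new=⊤  old=+  +wl: 1
  step 6. node 1  ⊔preds=⊤  new=⊤  stable

Least fixpoint reached:
  node 0: ⊤
  node 1: ⊤
  node 2: −
  node 3: ⊤

yes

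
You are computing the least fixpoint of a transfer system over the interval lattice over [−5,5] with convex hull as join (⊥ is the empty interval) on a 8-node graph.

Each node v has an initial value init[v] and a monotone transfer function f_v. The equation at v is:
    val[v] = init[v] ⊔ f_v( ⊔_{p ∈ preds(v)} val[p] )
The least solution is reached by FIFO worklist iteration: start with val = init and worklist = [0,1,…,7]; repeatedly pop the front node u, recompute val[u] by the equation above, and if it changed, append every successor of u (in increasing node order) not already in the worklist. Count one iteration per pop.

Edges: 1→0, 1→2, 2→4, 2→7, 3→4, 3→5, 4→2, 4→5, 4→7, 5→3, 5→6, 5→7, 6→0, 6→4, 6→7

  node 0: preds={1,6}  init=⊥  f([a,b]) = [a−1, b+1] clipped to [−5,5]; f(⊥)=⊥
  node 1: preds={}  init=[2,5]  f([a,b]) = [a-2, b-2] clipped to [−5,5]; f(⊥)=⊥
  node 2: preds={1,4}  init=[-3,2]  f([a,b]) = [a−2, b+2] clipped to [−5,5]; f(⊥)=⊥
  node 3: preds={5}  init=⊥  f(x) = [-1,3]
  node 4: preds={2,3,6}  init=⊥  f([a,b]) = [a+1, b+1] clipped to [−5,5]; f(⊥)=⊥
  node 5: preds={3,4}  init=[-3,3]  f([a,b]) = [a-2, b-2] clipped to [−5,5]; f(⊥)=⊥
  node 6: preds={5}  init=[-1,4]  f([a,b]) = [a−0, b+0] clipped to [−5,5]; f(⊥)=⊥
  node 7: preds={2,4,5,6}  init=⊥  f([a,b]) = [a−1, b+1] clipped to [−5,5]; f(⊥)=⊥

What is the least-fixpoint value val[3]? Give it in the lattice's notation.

Worklist (24 pops):
  #1 pop 0: in=[-1,5] → [-2,5] (was ⊥); enqueue []
  #2 pop 1: in=⊥ → [2,5] (no change)
  #3 pop 2: in=[2,5] → [-3,5] (was [-3,2]); enqueue []
  #4 pop 3: in=[-3,3] → [-1,3] (was ⊥); enqueue []
  #5 pop 4: in=[-3,5] → [-2,5] (was ⊥); enqueue [2]
  #6 pop 5: in=[-2,5] → [-4,3] (was [-3,3]); enqueue [3]
  #7 pop 6: in=[-4,3] → [-4,4] (was [-1,4]); enqueue [0,4]
  #8 pop 7: in=[-4,5] → [-5,5] (was ⊥); enqueue []
  #9 pop 2: in=[-2,5] → [-4,5] (was [-3,5]); enqueue [7]
  #10 pop 3: in=[-4,3] → [-1,3] (no change)
  #11 pop 0: in=[-4,5] → [-5,5] (was [-2,5]); enqueue []
  #12 pop 4: in=[-4,5] → [-3,5] (was [-2,5]); enqueue [2,5]
  #13 pop 7: in=[-4,5] → [-5,5] (no change)
  #14 pop 2: in=[-3,5] → [-5,5] (was [-4,5]); enqueue [4,7]
  #15 pop 5: in=[-3,5] → [-5,3] (was [-4,3]); enqueue [3,6]
  #16 pop 4: in=[-5,5] → [-4,5] (was [-3,5]); enqueue [2,5]
  #17 pop 7: in=[-5,5] → [-5,5] (no change)
  #18 pop 3: in=[-5,3] → [-1,3] (no change)
  #19 pop 6: in=[-5,3] → [-5,4] (was [-4,4]); enqueue [0,4,7]
  #20 pop 2: in=[-4,5] → [-5,5] (no change)
  #21 pop 5: in=[-4,5] → [-5,3] (no change)
  #22 pop 0: in=[-5,5] → [-5,5] (no change)
  #23 pop 4: in=[-5,5] → [-4,5] (no change)
  #24 pop 7: in=[-5,5] → [-5,5] (no change)

Fixpoint:
  val[0] = [-5,5]
  val[1] = [2,5]
  val[2] = [-5,5]
  val[3] = [-1,3]
  val[4] = [-4,5]
  val[5] = [-5,3]
  val[6] = [-5,4]
  val[7] = [-5,5]

[-1,3]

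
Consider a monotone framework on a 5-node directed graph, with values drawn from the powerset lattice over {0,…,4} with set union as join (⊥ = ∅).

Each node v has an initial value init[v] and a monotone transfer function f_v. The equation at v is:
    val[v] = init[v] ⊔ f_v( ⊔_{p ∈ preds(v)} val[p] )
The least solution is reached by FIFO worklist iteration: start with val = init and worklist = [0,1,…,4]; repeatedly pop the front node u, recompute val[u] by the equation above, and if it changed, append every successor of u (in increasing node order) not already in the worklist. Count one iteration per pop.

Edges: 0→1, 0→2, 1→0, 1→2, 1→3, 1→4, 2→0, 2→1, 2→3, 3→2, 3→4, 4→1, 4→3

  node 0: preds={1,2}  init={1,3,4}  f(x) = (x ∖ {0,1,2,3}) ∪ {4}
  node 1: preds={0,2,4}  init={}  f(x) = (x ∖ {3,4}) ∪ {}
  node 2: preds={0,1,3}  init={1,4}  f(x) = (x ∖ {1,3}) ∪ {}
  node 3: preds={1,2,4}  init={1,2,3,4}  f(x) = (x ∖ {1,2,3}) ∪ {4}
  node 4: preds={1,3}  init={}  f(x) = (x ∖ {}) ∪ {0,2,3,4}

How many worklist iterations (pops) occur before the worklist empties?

Worklist (14 pops):
  #1 pop 0: in={1,4} → {1,3,4} (no change)
  #2 pop 1: in={1,3,4} → {1} (was {}); enqueue [0]
  #3 pop 2: in={1,2,3,4} → {1,2,4} (was {1,4}); enqueue [1]
  #4 pop 3: in={1,2,4} → {1,2,3,4} (no change)
  #5 pop 4: in={1,2,3,4} → {0,1,2,3,4} (was {}); enqueue [3]
  #6 pop 0: in={1,2,4} → {1,3,4} (no change)
  #7 pop 1: in={0,1,2,3,4} → {0,1,2} (was {1}); enqueue [0,2,4]
  #8 pop 3: in={0,1,2,3,4} → {0,1,2,3,4} (was {1,2,3,4}); enqueue []
  #9 pop 0: in={0,1,2,4} → {1,3,4} (no change)
  #10 pop 2: in={0,1,2,3,4} → {0,1,2,4} (was {1,2,4}); enqueue [0,1,3]
  #11 pop 4: in={0,1,2,3,4} → {0,1,2,3,4} (no change)
  #12 pop 0: in={0,1,2,4} → {1,3,4} (no change)
  #13 pop 1: in={0,1,2,3,4} → {0,1,2} (no change)
  #14 pop 3: in={0,1,2,3,4} → {0,1,2,3,4} (no change)

Fixpoint:
  val[0] = {1,3,4}
  val[1] = {0,1,2}
  val[2] = {0,1,2,4}
  val[3] = {0,1,2,3,4}
  val[4] = {0,1,2,3,4}

14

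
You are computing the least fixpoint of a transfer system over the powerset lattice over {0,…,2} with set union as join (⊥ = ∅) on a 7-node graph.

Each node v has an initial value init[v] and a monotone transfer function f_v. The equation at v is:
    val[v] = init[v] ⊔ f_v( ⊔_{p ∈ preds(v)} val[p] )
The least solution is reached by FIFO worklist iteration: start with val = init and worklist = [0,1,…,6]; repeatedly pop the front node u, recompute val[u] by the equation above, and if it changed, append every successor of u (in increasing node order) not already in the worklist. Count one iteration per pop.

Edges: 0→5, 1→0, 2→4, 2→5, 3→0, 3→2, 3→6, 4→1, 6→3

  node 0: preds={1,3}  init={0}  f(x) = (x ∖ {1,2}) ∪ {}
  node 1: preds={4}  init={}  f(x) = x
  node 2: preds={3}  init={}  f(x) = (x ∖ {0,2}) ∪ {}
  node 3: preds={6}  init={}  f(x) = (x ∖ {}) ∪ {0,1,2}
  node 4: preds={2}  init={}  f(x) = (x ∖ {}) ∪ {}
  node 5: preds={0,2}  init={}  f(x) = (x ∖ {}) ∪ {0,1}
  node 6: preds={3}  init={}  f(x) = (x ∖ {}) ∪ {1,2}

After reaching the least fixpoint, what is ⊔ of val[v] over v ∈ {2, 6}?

{0,1,2}

Trace (14 dequeues):
  [1] u=0 | in {} | out {0} | ==
  [2] u=1 | in {} | out {} | ==
  [3] u=2 | in {} | out {} | ==
  [4] u=3 | in {} | out {0,1,2} | prev {} | push {0,2}
  [5] u=4 | in {} | out {} | ==
  [6] u=5 | in {0} | out {0,1} | prev {} | push {}
  [7] u=6 | in {0,1,2} | out {0,1,2} | prev {} | push {3}
  [8] u=0 | in {0,1,2} | out {0} | ==
  [9] u=2 | in {0,1,2} | out {1} | prev {} | push {4,5}
  [10] u=3 | in {0,1,2} | out {0,1,2} | ==
  [11] u=4 | in {1} | out {1} | prev {} | push {1}
  [12] u=5 | in {0,1} | out {0,1} | ==
  [13] u=1 | in {1} | out {1} | prev {} | push {0}
  [14] u=0 | in {0,1,2} | out {0} | ==

Converged values:
  [0] {0}
  [1] {1}
  [2] {1}
  [3] {0,1,2}
  [4] {1}
  [5] {0,1}
  [6] {0,1,2}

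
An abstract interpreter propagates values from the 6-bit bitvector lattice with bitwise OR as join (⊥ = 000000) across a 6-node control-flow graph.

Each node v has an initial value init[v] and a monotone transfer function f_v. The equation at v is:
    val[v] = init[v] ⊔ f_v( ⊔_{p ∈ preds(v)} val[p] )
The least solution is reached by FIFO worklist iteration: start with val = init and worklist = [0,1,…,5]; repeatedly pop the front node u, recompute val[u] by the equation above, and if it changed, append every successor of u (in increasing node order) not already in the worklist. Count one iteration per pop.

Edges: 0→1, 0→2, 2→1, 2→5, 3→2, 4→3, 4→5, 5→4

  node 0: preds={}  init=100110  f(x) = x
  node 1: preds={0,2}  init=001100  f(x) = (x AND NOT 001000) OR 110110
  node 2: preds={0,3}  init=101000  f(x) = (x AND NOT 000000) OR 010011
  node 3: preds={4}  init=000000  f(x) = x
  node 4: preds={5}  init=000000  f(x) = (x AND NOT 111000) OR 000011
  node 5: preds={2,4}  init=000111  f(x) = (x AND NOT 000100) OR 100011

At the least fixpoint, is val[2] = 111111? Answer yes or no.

Iteration log — 10 steps:
  step 1. node 0  ⊔preds=000000  new=100110  stable
  step 2. node 1  ⊔preds=101110  new=111110  old=001100  +wl: 
  step 3. node 2  ⊔preds=100110  new=111111  old=101000  +wl: 1
  step 4. node 3  ⊔preds=000000  new=000000  stable
  step 5. node 4  ⊔preds=000111  new=000111  old=000000  +wl: 3
  step 6. node 5  ⊔preds=111111  new=111111  old=000111  +wl: 4
  step 7. node 1  ⊔preds=111111  new=111111  old=111110  +wl: 
  step 8. node 3  ⊔preds=000111  new=000111  old=000000  +wl: 2
  step 9. node 4  ⊔preds=111111  new=000111  stable
  step 10. node 2  ⊔preds=100111  new=111111  stable

Least fixpoint reached:
  node 0: 100110
  node 1: 111111
  node 2: 111111
  node 3: 000111
  node 4: 000111
  node 5: 111111

yes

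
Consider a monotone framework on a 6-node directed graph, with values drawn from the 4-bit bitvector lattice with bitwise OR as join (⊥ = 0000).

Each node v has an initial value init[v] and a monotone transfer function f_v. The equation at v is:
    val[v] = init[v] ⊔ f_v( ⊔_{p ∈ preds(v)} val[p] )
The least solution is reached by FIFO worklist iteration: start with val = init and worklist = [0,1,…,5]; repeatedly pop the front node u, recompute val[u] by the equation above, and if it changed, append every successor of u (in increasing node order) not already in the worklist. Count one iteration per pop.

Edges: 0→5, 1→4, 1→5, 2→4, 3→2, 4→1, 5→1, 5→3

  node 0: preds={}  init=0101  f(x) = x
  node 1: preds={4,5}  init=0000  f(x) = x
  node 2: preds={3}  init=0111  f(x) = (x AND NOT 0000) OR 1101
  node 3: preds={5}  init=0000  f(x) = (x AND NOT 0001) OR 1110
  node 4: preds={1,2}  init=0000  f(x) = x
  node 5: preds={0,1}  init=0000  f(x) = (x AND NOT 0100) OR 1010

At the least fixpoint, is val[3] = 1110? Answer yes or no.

Iteration log — 11 steps:
  step 1. node 0  ⊔preds=0000  new=0101  stable
  step 2. node 1  ⊔preds=0000  new=0000  stable
  step 3. node 2  ⊔preds=0000  new=1111  old=0111  +wl: 
  step 4. node 3  ⊔preds=0000  new=1110  old=0000  +wl: 2
  step 5. node 4  ⊔preds=1111  new=1111  old=0000  +wl: 1
  step 6. node 5  ⊔preds=0101  new=1011  old=0000  +wl: 3
  step 7. node 2  ⊔preds=1110  new=1111  stable
  step 8. node 1  ⊔preds=1111  new=1111  old=0000  +wl: 4,5
  step 9. node 3  ⊔preds=1011  new=1110  stable
  step 10. node 4  ⊔preds=1111  new=1111  stable
  step 11. node 5  ⊔preds=1111  new=1011  stable

Least fixpoint reached:
  node 0: 0101
  node 1: 1111
  node 2: 1111
  node 3: 1110
  node 4: 1111
  node 5: 1011

yes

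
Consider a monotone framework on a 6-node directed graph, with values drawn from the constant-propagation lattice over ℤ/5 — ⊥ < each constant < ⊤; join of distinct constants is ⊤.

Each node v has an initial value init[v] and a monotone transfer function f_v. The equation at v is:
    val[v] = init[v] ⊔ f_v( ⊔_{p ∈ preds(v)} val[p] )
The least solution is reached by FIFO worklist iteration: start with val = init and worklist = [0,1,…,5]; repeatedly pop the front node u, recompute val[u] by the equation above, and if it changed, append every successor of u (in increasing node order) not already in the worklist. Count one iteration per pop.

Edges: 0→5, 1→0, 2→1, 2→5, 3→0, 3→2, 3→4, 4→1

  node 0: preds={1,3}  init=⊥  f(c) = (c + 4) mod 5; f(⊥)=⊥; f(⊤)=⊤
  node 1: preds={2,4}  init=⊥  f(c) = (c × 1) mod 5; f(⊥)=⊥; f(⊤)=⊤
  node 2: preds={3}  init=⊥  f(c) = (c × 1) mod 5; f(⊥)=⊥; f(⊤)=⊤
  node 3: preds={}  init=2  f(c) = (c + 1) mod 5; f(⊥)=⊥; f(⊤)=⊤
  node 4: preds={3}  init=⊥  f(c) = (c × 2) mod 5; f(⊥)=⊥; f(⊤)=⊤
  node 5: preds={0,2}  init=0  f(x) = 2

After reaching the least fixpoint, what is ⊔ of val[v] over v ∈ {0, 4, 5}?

Iteration log — 9 steps:
  step 1. node 0  ⊔preds=2  new=1  old=⊥  +wl: 
  step 2. node 1  ⊔preds=⊥  new=⊥  stable
  step 3. node 2  ⊔preds=2  new=2  old=⊥  +wl: 1
  step 4. node 3  ⊔preds=⊥  new=2  stable
  step 5. node 4  ⊔preds=2  new=4  old=⊥  +wl: 
  step 6. node 5  ⊔preds=⊤  new=⊤  old=0  +wl: 
  step 7. node 1  ⊔preds=⊤  new=⊤  old=⊥  +wl: 0
  step 8. node 0  ⊔preds=⊤  new=⊤  old=1  +wl: 5
  step 9. node 5  ⊔preds=⊤  new=⊤  stable

Least fixpoint reached:
  node 0: ⊤
  node 1: ⊤
  node 2: 2
  node 3: 2
  node 4: 4
  node 5: ⊤

⊤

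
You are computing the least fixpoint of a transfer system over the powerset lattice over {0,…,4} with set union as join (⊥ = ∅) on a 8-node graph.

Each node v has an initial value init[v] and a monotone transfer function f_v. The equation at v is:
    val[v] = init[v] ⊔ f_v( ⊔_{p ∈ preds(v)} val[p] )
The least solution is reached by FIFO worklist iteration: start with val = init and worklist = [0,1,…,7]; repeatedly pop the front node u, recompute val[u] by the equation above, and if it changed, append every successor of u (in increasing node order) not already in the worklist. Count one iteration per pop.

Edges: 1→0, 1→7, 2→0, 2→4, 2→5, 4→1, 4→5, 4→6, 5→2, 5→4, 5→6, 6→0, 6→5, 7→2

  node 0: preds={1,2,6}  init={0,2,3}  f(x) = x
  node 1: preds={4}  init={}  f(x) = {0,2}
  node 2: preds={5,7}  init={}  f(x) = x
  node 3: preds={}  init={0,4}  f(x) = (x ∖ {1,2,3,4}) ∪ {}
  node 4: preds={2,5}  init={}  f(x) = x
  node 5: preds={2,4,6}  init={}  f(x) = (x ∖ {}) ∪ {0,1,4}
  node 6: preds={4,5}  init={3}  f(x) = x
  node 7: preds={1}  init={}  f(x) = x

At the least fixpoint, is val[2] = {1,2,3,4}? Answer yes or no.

Iteration log — 19 steps:
  step 1. node 0  ⊔preds={3}  new={0,2,3}  stable
  step 2. node 1  ⊔preds={}  new={0,2}  old={}  +wl: 0
  step 3. node 2  ⊔preds={}  new={}  stable
  step 4. node 3  ⊔preds={}  new={0,4}  stable
  step 5. node 4  ⊔preds={}  new={}  stable
  step 6. node 5  ⊔preds={3}  new={0,1,3,4}  old={}  +wl: 2,4
  step 7. node 6  ⊔preds={0,1,3,4}  new={0,1,3,4}  old={3}  +wl: 5
  step 8. node 7  ⊔preds={0,2}  new={0,2}  old={}  +wl: 
  step 9. node 0  ⊔preds={0,1,2,3,4}  new={0,1,2,3,4}  old={0,2,3}  +wl: 
  step 10. node 2  ⊔preds={0,1,2,3,4}  new={0,1,2,3,4}  old={}  +wl: 0
  step 11. node 4  ⊔preds={0,1,2,3,4}  new={0,1,2,3,4}  old={}  +wl: 1,6
  step 12. node 5  ⊔preds={0,1,2,3,4}  new={0,1,2,3,4}  old={0,1,3,4}  +wl: 2,4
  step 13. node 0  ⊔preds={0,1,2,3,4}  new={0,1,2,3,4}  stable
  step 14. node 1  ⊔preds={0,1,2,3,4}  new={0,2}  stable
  step 15. node 6  ⊔preds={0,1,2,3,4}  new={0,1,2,3,4}  old={0,1,3,4}  +wl: 0,5
  step 16. node 2  ⊔preds={0,1,2,3,4}  new={0,1,2,3,4}  stable
  step 17. node 4  ⊔preds={0,1,2,3,4}  new={0,1,2,3,4}  stable
  step 18. node 0  ⊔preds={0,1,2,3,4}  new={0,1,2,3,4}  stable
  step 19. node 5  ⊔preds={0,1,2,3,4}  new={0,1,2,3,4}  stable

Least fixpoint reached:
  node 0: {0,1,2,3,4}
  node 1: {0,2}
  node 2: {0,1,2,3,4}
  node 3: {0,4}
  node 4: {0,1,2,3,4}
  node 5: {0,1,2,3,4}
  node 6: {0,1,2,3,4}
  node 7: {0,2}

no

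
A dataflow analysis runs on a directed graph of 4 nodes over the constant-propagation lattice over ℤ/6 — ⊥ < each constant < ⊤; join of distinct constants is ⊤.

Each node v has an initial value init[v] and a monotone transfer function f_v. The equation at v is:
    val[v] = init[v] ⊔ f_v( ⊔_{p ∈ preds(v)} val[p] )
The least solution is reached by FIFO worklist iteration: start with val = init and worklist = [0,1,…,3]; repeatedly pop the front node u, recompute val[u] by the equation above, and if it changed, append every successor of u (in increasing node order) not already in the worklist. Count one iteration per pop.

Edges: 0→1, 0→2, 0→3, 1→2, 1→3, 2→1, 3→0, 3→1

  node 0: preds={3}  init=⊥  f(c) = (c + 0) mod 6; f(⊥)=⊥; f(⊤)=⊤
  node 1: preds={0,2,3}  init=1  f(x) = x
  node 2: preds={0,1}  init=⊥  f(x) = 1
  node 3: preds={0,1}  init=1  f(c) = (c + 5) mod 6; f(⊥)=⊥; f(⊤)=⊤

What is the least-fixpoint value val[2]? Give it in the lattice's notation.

1

Worklist (9 pops):
  #1 pop 0: in=1 → 1 (was ⊥); enqueue []
  #2 pop 1: in=1 → 1 (no change)
  #3 pop 2: in=1 → 1 (was ⊥); enqueue [1]
  #4 pop 3: in=1 → ⊤ (was 1); enqueue [0]
  #5 pop 1: in=⊤ → ⊤ (was 1); enqueue [2,3]
  #6 pop 0: in=⊤ → ⊤ (was 1); enqueue [1]
  #7 pop 2: in=⊤ → 1 (no change)
  #8 pop 3: in=⊤ → ⊤ (no change)
  #9 pop 1: in=⊤ → ⊤ (no change)

Fixpoint:
  val[0] = ⊤
  val[1] = ⊤
  val[2] = 1
  val[3] = ⊤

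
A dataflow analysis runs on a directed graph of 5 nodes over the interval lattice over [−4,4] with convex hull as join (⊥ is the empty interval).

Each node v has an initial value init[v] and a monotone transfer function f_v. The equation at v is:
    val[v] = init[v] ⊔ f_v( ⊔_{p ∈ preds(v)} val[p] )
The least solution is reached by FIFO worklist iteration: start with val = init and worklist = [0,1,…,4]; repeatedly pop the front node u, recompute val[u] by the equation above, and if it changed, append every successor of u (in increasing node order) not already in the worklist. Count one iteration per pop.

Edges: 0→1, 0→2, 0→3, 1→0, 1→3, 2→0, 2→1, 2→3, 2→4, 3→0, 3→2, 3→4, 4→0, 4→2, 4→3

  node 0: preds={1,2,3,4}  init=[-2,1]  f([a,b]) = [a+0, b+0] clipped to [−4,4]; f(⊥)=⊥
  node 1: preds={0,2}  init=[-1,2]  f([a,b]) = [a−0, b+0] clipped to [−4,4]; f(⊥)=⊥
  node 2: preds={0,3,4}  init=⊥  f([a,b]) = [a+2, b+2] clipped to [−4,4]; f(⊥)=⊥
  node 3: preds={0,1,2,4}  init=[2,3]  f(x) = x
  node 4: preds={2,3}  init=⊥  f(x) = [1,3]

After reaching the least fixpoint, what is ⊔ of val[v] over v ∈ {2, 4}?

Worklist (10 pops):
  #1 pop 0: in=[-1,3] → [-2,3] (was [-2,1]); enqueue []
  #2 pop 1: in=[-2,3] → [-2,3] (was [-1,2]); enqueue [0]
  #3 pop 2: in=[-2,3] → [0,4] (was ⊥); enqueue [1]
  #4 pop 3: in=[-2,4] → [-2,4] (was [2,3]); enqueue [2]
  #5 pop 4: in=[-2,4] → [1,3] (was ⊥); enqueue [3]
  #6 pop 0: in=[-2,4] → [-2,4] (was [-2,3]); enqueue []
  #7 pop 1: in=[-2,4] → [-2,4] (was [-2,3]); enqueue [0]
  #8 pop 2: in=[-2,4] → [0,4] (no change)
  #9 pop 3: in=[-2,4] → [-2,4] (no change)
  #10 pop 0: in=[-2,4] → [-2,4] (no change)

Fixpoint:
  val[0] = [-2,4]
  val[1] = [-2,4]
  val[2] = [0,4]
  val[3] = [-2,4]
  val[4] = [1,3]

[0,4]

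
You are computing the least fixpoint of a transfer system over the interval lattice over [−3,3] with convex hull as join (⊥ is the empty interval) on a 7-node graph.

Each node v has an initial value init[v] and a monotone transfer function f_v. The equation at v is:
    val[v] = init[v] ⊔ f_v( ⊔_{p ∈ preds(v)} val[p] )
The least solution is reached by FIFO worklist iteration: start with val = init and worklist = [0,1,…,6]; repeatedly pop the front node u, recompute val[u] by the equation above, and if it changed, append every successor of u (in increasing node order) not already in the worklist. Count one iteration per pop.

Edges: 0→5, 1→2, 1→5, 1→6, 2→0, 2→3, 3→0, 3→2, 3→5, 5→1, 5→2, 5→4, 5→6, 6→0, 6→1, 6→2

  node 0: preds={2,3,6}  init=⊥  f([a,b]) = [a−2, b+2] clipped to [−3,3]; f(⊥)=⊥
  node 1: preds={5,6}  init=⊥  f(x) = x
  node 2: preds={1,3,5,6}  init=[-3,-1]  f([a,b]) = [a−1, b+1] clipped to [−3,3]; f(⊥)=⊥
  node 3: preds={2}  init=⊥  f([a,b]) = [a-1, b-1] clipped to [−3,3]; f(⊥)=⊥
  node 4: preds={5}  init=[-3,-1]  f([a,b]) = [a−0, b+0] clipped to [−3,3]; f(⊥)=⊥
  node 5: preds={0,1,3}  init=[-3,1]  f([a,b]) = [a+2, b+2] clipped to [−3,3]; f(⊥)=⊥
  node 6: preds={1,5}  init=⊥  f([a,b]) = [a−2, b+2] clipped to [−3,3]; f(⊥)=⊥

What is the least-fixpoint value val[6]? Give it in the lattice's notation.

[-3,3]

Worklist (18 pops):
  #1 pop 0: in=[-3,-1] → [-3,1] (was ⊥); enqueue []
  #2 pop 1: in=[-3,1] → [-3,1] (was ⊥); enqueue []
  #3 pop 2: in=[-3,1] → [-3,2] (was [-3,-1]); enqueue [0]
  #4 pop 3: in=[-3,2] → [-3,1] (was ⊥); enqueue [2]
  #5 pop 4: in=[-3,1] → [-3,1] (was [-3,-1]); enqueue []
  #6 pop 5: in=[-3,1] → [-3,3] (was [-3,1]); enqueue [1,4]
  #7 pop 6: in=[-3,3] → [-3,3] (was ⊥); enqueue []
  #8 pop 0: in=[-3,3] → [-3,3] (was [-3,1]); enqueue [5]
  #9 pop 2: in=[-3,3] → [-3,3] (was [-3,2]); enqueue [0,3]
  #10 pop 1: in=[-3,3] → [-3,3] (was [-3,1]); enqueue [2,6]
  #11 pop 4: in=[-3,3] → [-3,3] (was [-3,1]); enqueue []
  #12 pop 5: in=[-3,3] → [-3,3] (no change)
  #13 pop 0: in=[-3,3] → [-3,3] (no change)
  #14 pop 3: in=[-3,3] → [-3,2] (was [-3,1]); enqueue [0,5]
  #15 pop 2: in=[-3,3] → [-3,3] (no change)
  #16 pop 6: in=[-3,3] → [-3,3] (no change)
  #17 pop 0: in=[-3,3] → [-3,3] (no change)
  #18 pop 5: in=[-3,3] → [-3,3] (no change)

Fixpoint:
  val[0] = [-3,3]
  val[1] = [-3,3]
  val[2] = [-3,3]
  val[3] = [-3,2]
  val[4] = [-3,3]
  val[5] = [-3,3]
  val[6] = [-3,3]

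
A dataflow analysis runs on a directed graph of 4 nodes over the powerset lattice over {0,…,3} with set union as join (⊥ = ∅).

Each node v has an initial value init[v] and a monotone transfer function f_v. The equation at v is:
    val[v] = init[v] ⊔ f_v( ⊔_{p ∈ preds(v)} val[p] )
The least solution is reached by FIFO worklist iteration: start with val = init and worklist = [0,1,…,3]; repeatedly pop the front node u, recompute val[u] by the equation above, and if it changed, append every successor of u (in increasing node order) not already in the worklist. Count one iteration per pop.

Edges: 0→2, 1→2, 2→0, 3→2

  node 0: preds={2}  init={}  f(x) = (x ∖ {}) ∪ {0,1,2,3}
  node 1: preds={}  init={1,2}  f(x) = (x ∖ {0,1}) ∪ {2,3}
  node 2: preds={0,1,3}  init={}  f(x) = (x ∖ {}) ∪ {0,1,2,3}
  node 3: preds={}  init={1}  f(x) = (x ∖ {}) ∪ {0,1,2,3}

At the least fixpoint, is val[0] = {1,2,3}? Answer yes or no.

no

Trace (6 dequeues):
  [1] u=0 | in {} | out {0,1,2,3} | prev {} | push {}
  [2] u=1 | in {} | out {1,2,3} | prev {1,2} | push {}
  [3] u=2 | in {0,1,2,3} | out {0,1,2,3} | prev {} | push {0}
  [4] u=3 | in {} | out {0,1,2,3} | prev {1} | push {2}
  [5] u=0 | in {0,1,2,3} | out {0,1,2,3} | ==
  [6] u=2 | in {0,1,2,3} | out {0,1,2,3} | ==

Converged values:
  [0] {0,1,2,3}
  [1] {1,2,3}
  [2] {0,1,2,3}
  [3] {0,1,2,3}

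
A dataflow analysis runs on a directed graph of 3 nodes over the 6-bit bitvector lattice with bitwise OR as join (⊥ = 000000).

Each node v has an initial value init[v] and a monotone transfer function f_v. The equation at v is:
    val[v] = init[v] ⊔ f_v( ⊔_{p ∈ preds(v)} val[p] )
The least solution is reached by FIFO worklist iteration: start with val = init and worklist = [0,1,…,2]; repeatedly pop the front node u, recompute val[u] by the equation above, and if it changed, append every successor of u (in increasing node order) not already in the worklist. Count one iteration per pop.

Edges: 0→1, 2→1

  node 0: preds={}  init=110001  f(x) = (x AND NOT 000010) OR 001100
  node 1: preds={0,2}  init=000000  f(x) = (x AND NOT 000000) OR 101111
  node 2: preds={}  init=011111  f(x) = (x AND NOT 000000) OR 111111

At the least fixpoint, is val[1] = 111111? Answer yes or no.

Worklist (4 pops):
  #1 pop 0: in=000000 → 111101 (was 110001); enqueue []
  #2 pop 1: in=111111 → 111111 (was 000000); enqueue []
  #3 pop 2: in=000000 → 111111 (was 011111); enqueue [1]
  #4 pop 1: in=111111 → 111111 (no change)

Fixpoint:
  val[0] = 111101
  val[1] = 111111
  val[2] = 111111

yes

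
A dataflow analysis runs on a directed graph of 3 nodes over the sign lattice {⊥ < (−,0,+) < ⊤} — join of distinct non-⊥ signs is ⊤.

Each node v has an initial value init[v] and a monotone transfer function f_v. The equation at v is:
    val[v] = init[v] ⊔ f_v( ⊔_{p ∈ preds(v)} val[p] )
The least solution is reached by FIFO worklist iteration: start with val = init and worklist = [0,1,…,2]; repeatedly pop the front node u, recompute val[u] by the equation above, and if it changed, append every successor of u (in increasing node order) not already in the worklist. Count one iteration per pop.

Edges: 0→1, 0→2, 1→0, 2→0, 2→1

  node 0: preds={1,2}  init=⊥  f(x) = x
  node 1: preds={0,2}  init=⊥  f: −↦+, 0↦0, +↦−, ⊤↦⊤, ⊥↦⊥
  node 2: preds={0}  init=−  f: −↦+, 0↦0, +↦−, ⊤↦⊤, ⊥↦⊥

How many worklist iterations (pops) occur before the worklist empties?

Worklist (7 pops):
  #1 pop 0: in=− → − (was ⊥); enqueue []
  #2 pop 1: in=− → + (was ⊥); enqueue [0]
  #3 pop 2: in=− → ⊤ (was −); enqueue [1]
  #4 pop 0: in=⊤ → ⊤ (was −); enqueue [2]
  #5 pop 1: in=⊤ → ⊤ (was +); enqueue [0]
  #6 pop 2: in=⊤ → ⊤ (no change)
  #7 pop 0: in=⊤ → ⊤ (no change)

Fixpoint:
  val[0] = ⊤
  val[1] = ⊤
  val[2] = ⊤

7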